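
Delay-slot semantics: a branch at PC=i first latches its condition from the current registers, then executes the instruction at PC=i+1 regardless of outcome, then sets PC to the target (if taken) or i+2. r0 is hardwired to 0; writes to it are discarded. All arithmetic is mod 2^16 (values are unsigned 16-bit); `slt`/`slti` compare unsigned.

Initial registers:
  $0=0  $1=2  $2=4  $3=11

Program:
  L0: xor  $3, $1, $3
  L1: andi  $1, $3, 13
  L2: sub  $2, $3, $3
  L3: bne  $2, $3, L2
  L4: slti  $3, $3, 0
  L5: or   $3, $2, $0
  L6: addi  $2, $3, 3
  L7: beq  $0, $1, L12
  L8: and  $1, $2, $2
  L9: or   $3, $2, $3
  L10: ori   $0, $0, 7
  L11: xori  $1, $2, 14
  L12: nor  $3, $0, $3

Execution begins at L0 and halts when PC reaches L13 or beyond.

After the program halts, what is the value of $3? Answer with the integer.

[0] xor  $3, $1, $3  →  {$0:0, $1:2, $2:4, $3:9}
[1] andi  $1, $3, 13  →  {$0:0, $1:9, $2:4, $3:9}
[2] sub  $2, $3, $3  →  {$0:0, $1:9, $2:0, $3:9}
[3] bne  $2, $3, L2  →  {$0:0, $1:9, $2:0, $3:9}  ⟨branch taken⟩
[4] slti  $3, $3, 0  →  {$0:0, $1:9, $2:0, $3:0}
[2] sub  $2, $3, $3  →  {$0:0, $1:9, $2:0, $3:0}
[3] bne  $2, $3, L2  →  {$0:0, $1:9, $2:0, $3:0}  ⟨branch fallthrough⟩
[4] slti  $3, $3, 0  →  {$0:0, $1:9, $2:0, $3:0}
[5] or   $3, $2, $0  →  {$0:0, $1:9, $2:0, $3:0}
[6] addi  $2, $3, 3  →  {$0:0, $1:9, $2:3, $3:0}
[7] beq  $0, $1, L12  →  {$0:0, $1:9, $2:3, $3:0}  ⟨branch fallthrough⟩
[8] and  $1, $2, $2  →  {$0:0, $1:3, $2:3, $3:0}
[9] or   $3, $2, $3  →  {$0:0, $1:3, $2:3, $3:3}
[10] ori   $0, $0, 7  →  {$0:0, $1:3, $2:3, $3:3}
[11] xori  $1, $2, 14  →  {$0:0, $1:13, $2:3, $3:3}
[12] nor  $3, $0, $3  →  {$0:0, $1:13, $2:3, $3:65532}

65532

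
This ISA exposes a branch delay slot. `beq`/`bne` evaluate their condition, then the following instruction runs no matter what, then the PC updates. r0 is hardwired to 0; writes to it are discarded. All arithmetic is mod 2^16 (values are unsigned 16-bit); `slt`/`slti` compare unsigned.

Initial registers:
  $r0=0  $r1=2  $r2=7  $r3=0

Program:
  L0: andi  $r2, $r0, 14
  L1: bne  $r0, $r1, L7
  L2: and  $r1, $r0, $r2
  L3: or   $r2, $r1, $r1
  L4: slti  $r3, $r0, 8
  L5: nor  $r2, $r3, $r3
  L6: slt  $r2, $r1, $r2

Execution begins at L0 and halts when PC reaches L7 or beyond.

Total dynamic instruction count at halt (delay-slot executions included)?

3

#0 andi  $r2, $r0, 14 ; 0/2/0/0
#1 bne  $r0, $r1, L7 ; 0/2/0/0 ; →target
#2 and  $r1, $r0, $r2 ; 0/0/0/0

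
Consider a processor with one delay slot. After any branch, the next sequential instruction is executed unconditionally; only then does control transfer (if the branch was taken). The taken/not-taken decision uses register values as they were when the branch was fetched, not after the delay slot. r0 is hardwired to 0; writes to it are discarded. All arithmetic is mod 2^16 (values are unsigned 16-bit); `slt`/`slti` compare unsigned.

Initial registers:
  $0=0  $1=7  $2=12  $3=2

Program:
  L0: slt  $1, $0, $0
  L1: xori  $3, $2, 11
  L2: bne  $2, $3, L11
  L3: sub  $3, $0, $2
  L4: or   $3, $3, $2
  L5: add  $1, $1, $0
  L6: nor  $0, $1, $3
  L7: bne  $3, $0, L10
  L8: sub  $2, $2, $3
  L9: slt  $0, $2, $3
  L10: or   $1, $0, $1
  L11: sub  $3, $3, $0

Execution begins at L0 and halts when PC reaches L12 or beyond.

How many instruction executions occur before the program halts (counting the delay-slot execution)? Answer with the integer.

#0 slt  $1, $0, $0 ; 0/0/12/2
#1 xori  $3, $2, 11 ; 0/0/12/7
#2 bne  $2, $3, L11 ; 0/0/12/7 ; →target
#3 sub  $3, $0, $2 ; 0/0/12/65524
#11 sub  $3, $3, $0 ; 0/0/12/65524

5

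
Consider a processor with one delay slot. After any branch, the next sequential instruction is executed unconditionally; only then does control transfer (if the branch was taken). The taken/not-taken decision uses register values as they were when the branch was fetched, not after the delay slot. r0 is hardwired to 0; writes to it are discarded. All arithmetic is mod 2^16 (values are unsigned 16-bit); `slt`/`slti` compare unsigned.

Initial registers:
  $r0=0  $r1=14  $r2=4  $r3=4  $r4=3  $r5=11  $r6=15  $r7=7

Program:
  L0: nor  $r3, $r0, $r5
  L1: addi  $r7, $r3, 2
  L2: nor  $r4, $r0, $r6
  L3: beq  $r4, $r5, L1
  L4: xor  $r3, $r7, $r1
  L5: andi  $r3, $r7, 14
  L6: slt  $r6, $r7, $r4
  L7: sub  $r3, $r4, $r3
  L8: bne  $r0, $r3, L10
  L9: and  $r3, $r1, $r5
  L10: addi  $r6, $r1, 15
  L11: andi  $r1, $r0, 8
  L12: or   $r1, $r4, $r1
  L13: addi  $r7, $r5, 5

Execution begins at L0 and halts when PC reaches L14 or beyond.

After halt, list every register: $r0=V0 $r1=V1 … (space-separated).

PC=0  nor  $r3, $r0, $r5     | $r0=0 $r1=14 $r2=4 $r3=65524 $r4=3 $r5=11 $r6=15 $r7=7
PC=1  addi  $r7, $r3, 2      | $r0=0 $r1=14 $r2=4 $r3=65524 $r4=3 $r5=11 $r6=15 $r7=65526
PC=2  nor  $r4, $r0, $r6     | $r0=0 $r1=14 $r2=4 $r3=65524 $r4=65520 $r5=11 $r6=15 $r7=65526
PC=3  beq  $r4, $r5, L1      | $r0=0 $r1=14 $r2=4 $r3=65524 $r4=65520 $r5=11 $r6=15 $r7=65526  [not taken]
PC=4  xor  $r3, $r7, $r1     | $r0=0 $r1=14 $r2=4 $r3=65528 $r4=65520 $r5=11 $r6=15 $r7=65526
PC=5  andi  $r3, $r7, 14     | $r0=0 $r1=14 $r2=4 $r3=6 $r4=65520 $r5=11 $r6=15 $r7=65526
PC=6  slt  $r6, $r7, $r4     | $r0=0 $r1=14 $r2=4 $r3=6 $r4=65520 $r5=11 $r6=0 $r7=65526
PC=7  sub  $r3, $r4, $r3     | $r0=0 $r1=14 $r2=4 $r3=65514 $r4=65520 $r5=11 $r6=0 $r7=65526
PC=8  bne  $r0, $r3, L10     | $r0=0 $r1=14 $r2=4 $r3=65514 $r4=65520 $r5=11 $r6=0 $r7=65526  [TAKEN]
PC=9  and  $r3, $r1, $r5     | $r0=0 $r1=14 $r2=4 $r3=10 $r4=65520 $r5=11 $r6=0 $r7=65526
PC=10 addi  $r6, $r1, 15     | $r0=0 $r1=14 $r2=4 $r3=10 $r4=65520 $r5=11 $r6=29 $r7=65526
PC=11 andi  $r1, $r0, 8      | $r0=0 $r1=0 $r2=4 $r3=10 $r4=65520 $r5=11 $r6=29 $r7=65526
PC=12 or   $r1, $r4, $r1     | $r0=0 $r1=65520 $r2=4 $r3=10 $r4=65520 $r5=11 $r6=29 $r7=65526
PC=13 addi  $r7, $r5, 5      | $r0=0 $r1=65520 $r2=4 $r3=10 $r4=65520 $r5=11 $r6=29 $r7=16

$r0=0 $r1=65520 $r2=4 $r3=10 $r4=65520 $r5=11 $r6=29 $r7=16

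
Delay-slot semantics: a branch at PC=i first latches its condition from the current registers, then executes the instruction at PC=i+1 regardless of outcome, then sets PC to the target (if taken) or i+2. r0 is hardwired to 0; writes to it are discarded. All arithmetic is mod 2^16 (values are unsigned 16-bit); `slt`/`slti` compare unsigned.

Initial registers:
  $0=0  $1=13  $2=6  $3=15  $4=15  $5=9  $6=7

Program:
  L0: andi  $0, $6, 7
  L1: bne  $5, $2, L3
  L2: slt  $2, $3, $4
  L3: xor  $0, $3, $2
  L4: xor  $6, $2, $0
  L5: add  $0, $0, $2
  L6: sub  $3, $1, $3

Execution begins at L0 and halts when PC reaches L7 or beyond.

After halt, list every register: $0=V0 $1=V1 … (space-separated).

#0 andi  $0, $6, 7 ; 0/13/6/15/15/9/7
#1 bne  $5, $2, L3 ; 0/13/6/15/15/9/7 ; →target
#2 slt  $2, $3, $4 ; 0/13/0/15/15/9/7
#3 xor  $0, $3, $2 ; 0/13/0/15/15/9/7
#4 xor  $6, $2, $0 ; 0/13/0/15/15/9/0
#5 add  $0, $0, $2 ; 0/13/0/15/15/9/0
#6 sub  $3, $1, $3 ; 0/13/0/65534/15/9/0

$0=0 $1=13 $2=0 $3=65534 $4=15 $5=9 $6=0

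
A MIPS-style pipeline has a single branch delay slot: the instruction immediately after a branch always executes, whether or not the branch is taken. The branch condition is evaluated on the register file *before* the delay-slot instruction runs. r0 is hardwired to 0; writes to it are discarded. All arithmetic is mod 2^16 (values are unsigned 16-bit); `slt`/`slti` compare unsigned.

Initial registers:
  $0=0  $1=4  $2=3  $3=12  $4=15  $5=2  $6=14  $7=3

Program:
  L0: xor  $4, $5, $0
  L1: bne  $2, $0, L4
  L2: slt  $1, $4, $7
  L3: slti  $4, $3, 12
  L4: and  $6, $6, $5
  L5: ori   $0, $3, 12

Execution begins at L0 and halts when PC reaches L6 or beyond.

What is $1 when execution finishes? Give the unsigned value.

[0] xor  $4, $5, $0  →  {$0:0, $1:4, $2:3, $3:12, $4:2, $5:2, $6:14, $7:3}
[1] bne  $2, $0, L4  →  {$0:0, $1:4, $2:3, $3:12, $4:2, $5:2, $6:14, $7:3}  ⟨branch taken⟩
[2] slt  $1, $4, $7  →  {$0:0, $1:1, $2:3, $3:12, $4:2, $5:2, $6:14, $7:3}
[4] and  $6, $6, $5  →  {$0:0, $1:1, $2:3, $3:12, $4:2, $5:2, $6:2, $7:3}
[5] ori   $0, $3, 12  →  {$0:0, $1:1, $2:3, $3:12, $4:2, $5:2, $6:2, $7:3}

1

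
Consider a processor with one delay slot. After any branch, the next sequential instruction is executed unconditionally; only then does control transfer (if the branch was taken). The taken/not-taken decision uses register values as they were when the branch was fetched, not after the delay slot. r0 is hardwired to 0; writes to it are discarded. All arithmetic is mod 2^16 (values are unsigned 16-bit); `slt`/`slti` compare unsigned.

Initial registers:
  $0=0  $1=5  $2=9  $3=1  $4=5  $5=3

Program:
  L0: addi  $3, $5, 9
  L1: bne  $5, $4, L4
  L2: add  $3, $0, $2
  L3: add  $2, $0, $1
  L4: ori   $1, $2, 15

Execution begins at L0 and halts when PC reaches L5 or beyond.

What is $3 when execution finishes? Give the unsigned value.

PC=0  addi  $3, $5, 9        | $0=0 $1=5 $2=9 $3=12 $4=5 $5=3
PC=1  bne  $5, $4, L4        | $0=0 $1=5 $2=9 $3=12 $4=5 $5=3  [TAKEN]
PC=2  add  $3, $0, $2        | $0=0 $1=5 $2=9 $3=9 $4=5 $5=3
PC=4  ori   $1, $2, 15       | $0=0 $1=15 $2=9 $3=9 $4=5 $5=3

9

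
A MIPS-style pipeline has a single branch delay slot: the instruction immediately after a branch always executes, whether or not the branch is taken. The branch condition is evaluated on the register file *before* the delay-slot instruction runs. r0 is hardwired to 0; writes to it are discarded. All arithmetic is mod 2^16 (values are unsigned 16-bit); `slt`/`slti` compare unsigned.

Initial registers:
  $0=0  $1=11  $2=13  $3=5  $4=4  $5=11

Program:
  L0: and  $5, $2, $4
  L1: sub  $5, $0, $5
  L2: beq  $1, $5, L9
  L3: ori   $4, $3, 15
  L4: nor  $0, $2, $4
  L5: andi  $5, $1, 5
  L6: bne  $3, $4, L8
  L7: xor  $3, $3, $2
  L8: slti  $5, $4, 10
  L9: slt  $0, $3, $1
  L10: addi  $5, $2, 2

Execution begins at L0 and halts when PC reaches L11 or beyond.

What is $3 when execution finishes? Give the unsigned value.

  step pc=0: and  $5, $2, $4  regs=(0,11,13,5,4,4)
  step pc=1: sub  $5, $0, $5  regs=(0,11,13,5,4,65532)
  step pc=2: beq  $1, $5, L9  cond=F  regs=(0,11,13,5,4,65532)
  step pc=3: ori   $4, $3, 15  regs=(0,11,13,5,15,65532)
  step pc=4: nor  $0, $2, $4  regs=(0,11,13,5,15,65532)
  step pc=5: andi  $5, $1, 5  regs=(0,11,13,5,15,1)
  step pc=6: bne  $3, $4, L8  cond=T  regs=(0,11,13,5,15,1)
  step pc=7: xor  $3, $3, $2  regs=(0,11,13,8,15,1)
  step pc=8: slti  $5, $4, 10  regs=(0,11,13,8,15,0)
  step pc=9: slt  $0, $3, $1  regs=(0,11,13,8,15,0)
  step pc=10: addi  $5, $2, 2  regs=(0,11,13,8,15,15)

8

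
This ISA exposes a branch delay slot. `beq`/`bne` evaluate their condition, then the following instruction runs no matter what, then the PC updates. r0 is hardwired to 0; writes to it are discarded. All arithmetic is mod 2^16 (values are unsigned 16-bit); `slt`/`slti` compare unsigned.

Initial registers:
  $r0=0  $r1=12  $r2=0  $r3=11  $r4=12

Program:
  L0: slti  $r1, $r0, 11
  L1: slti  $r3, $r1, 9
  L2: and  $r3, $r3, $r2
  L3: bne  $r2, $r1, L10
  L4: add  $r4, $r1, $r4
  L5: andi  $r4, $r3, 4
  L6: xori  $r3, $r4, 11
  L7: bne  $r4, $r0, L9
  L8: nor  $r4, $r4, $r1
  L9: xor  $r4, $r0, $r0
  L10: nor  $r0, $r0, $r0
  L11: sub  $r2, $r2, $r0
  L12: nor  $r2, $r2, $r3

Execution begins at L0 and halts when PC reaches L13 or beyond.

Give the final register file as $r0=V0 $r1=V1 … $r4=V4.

$r0=0 $r1=1 $r2=65535 $r3=0 $r4=13

PC=0  slti  $r1, $r0, 11     | $r0=0 $r1=1 $r2=0 $r3=11 $r4=12
PC=1  slti  $r3, $r1, 9      | $r0=0 $r1=1 $r2=0 $r3=1 $r4=12
PC=2  and  $r3, $r3, $r2     | $r0=0 $r1=1 $r2=0 $r3=0 $r4=12
PC=3  bne  $r2, $r1, L10     | $r0=0 $r1=1 $r2=0 $r3=0 $r4=12  [TAKEN]
PC=4  add  $r4, $r1, $r4     | $r0=0 $r1=1 $r2=0 $r3=0 $r4=13
PC=10 nor  $r0, $r0, $r0     | $r0=0 $r1=1 $r2=0 $r3=0 $r4=13
PC=11 sub  $r2, $r2, $r0     | $r0=0 $r1=1 $r2=0 $r3=0 $r4=13
PC=12 nor  $r2, $r2, $r3     | $r0=0 $r1=1 $r2=65535 $r3=0 $r4=13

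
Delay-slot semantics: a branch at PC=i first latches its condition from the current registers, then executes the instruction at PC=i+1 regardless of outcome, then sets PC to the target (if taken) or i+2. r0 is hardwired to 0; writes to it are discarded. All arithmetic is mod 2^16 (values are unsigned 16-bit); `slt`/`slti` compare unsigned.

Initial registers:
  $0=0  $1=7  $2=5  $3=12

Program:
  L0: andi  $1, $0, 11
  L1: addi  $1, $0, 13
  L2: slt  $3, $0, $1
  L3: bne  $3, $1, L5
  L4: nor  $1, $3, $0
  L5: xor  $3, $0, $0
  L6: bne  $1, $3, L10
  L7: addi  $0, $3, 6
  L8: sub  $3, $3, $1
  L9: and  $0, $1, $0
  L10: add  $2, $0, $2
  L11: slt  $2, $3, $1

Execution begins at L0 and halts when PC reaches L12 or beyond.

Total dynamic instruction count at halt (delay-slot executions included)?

10

[0] andi  $1, $0, 11  →  {$0:0, $1:0, $2:5, $3:12}
[1] addi  $1, $0, 13  →  {$0:0, $1:13, $2:5, $3:12}
[2] slt  $3, $0, $1  →  {$0:0, $1:13, $2:5, $3:1}
[3] bne  $3, $1, L5  →  {$0:0, $1:13, $2:5, $3:1}  ⟨branch taken⟩
[4] nor  $1, $3, $0  →  {$0:0, $1:65534, $2:5, $3:1}
[5] xor  $3, $0, $0  →  {$0:0, $1:65534, $2:5, $3:0}
[6] bne  $1, $3, L10  →  {$0:0, $1:65534, $2:5, $3:0}  ⟨branch taken⟩
[7] addi  $0, $3, 6  →  {$0:0, $1:65534, $2:5, $3:0}
[10] add  $2, $0, $2  →  {$0:0, $1:65534, $2:5, $3:0}
[11] slt  $2, $3, $1  →  {$0:0, $1:65534, $2:1, $3:0}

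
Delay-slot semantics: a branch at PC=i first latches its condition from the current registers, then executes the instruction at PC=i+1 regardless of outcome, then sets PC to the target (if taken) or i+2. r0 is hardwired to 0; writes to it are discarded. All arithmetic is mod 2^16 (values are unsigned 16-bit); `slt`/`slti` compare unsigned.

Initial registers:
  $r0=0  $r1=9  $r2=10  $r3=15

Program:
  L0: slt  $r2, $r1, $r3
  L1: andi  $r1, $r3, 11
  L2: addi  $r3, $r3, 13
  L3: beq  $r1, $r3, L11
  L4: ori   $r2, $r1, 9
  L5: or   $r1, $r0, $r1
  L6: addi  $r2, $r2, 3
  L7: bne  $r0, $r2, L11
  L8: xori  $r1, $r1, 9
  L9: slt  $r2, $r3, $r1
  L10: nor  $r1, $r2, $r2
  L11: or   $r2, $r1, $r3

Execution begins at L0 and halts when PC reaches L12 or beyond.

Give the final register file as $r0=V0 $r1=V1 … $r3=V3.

$r0=0 $r1=2 $r2=30 $r3=28

PC=0  slt  $r2, $r1, $r3     | $r0=0 $r1=9 $r2=1 $r3=15
PC=1  andi  $r1, $r3, 11     | $r0=0 $r1=11 $r2=1 $r3=15
PC=2  addi  $r3, $r3, 13     | $r0=0 $r1=11 $r2=1 $r3=28
PC=3  beq  $r1, $r3, L11     | $r0=0 $r1=11 $r2=1 $r3=28  [not taken]
PC=4  ori   $r2, $r1, 9      | $r0=0 $r1=11 $r2=11 $r3=28
PC=5  or   $r1, $r0, $r1     | $r0=0 $r1=11 $r2=11 $r3=28
PC=6  addi  $r2, $r2, 3      | $r0=0 $r1=11 $r2=14 $r3=28
PC=7  bne  $r0, $r2, L11     | $r0=0 $r1=11 $r2=14 $r3=28  [TAKEN]
PC=8  xori  $r1, $r1, 9      | $r0=0 $r1=2 $r2=14 $r3=28
PC=11 or   $r2, $r1, $r3     | $r0=0 $r1=2 $r2=30 $r3=28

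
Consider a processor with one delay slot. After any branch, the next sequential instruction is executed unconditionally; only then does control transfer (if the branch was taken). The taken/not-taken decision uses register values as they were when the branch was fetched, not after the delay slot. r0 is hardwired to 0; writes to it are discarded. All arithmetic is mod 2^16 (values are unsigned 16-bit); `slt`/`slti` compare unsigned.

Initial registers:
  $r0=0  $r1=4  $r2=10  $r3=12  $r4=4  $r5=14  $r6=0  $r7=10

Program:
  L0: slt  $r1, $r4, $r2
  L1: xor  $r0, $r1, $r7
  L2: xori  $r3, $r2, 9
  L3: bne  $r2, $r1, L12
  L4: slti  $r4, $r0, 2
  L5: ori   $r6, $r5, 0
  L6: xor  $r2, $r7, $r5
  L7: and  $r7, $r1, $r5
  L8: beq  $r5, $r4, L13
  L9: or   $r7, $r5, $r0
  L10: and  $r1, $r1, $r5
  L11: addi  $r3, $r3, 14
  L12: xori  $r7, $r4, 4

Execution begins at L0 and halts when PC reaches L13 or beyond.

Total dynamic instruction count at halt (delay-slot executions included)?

6

PC=0  slt  $r1, $r4, $r2     | $r0=0 $r1=1 $r2=10 $r3=12 $r4=4 $r5=14 $r6=0 $r7=10
PC=1  xor  $r0, $r1, $r7     | $r0=0 $r1=1 $r2=10 $r3=12 $r4=4 $r5=14 $r6=0 $r7=10
PC=2  xori  $r3, $r2, 9      | $r0=0 $r1=1 $r2=10 $r3=3 $r4=4 $r5=14 $r6=0 $r7=10
PC=3  bne  $r2, $r1, L12     | $r0=0 $r1=1 $r2=10 $r3=3 $r4=4 $r5=14 $r6=0 $r7=10  [TAKEN]
PC=4  slti  $r4, $r0, 2      | $r0=0 $r1=1 $r2=10 $r3=3 $r4=1 $r5=14 $r6=0 $r7=10
PC=12 xori  $r7, $r4, 4      | $r0=0 $r1=1 $r2=10 $r3=3 $r4=1 $r5=14 $r6=0 $r7=5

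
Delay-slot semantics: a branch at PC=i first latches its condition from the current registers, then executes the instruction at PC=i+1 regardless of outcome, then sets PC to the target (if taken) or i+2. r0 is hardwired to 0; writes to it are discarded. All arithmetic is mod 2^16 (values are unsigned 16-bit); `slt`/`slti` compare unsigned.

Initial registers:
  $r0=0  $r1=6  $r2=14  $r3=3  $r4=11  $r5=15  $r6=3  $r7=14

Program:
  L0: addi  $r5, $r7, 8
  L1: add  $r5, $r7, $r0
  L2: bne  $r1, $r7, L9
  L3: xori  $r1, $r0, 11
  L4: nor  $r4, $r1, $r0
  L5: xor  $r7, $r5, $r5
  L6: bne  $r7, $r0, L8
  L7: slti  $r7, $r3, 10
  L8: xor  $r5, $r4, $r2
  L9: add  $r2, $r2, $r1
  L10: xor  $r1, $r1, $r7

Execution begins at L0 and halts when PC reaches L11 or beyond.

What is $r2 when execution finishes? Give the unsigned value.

25

[0] addi  $r5, $r7, 8  →  {$r0:0, $r1:6, $r2:14, $r3:3, $r4:11, $r5:22, $r6:3, $r7:14}
[1] add  $r5, $r7, $r0  →  {$r0:0, $r1:6, $r2:14, $r3:3, $r4:11, $r5:14, $r6:3, $r7:14}
[2] bne  $r1, $r7, L9  →  {$r0:0, $r1:6, $r2:14, $r3:3, $r4:11, $r5:14, $r6:3, $r7:14}  ⟨branch taken⟩
[3] xori  $r1, $r0, 11  →  {$r0:0, $r1:11, $r2:14, $r3:3, $r4:11, $r5:14, $r6:3, $r7:14}
[9] add  $r2, $r2, $r1  →  {$r0:0, $r1:11, $r2:25, $r3:3, $r4:11, $r5:14, $r6:3, $r7:14}
[10] xor  $r1, $r1, $r7  →  {$r0:0, $r1:5, $r2:25, $r3:3, $r4:11, $r5:14, $r6:3, $r7:14}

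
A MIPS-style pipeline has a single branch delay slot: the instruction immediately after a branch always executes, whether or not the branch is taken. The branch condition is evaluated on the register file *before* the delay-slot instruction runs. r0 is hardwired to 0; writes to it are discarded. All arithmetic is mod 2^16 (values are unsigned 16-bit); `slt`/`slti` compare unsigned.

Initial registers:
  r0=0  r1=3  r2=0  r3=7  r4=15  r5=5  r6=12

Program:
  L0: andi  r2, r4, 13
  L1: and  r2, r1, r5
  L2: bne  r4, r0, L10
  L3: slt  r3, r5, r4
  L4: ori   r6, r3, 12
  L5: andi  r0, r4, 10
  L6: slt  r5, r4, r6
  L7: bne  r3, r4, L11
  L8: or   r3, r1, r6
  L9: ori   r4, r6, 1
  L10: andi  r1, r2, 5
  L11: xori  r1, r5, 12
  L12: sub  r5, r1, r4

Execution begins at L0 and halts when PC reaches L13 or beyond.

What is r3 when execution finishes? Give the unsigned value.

#0 andi  r2, r4, 13 ; 0/3/13/7/15/5/12
#1 and  r2, r1, r5 ; 0/3/1/7/15/5/12
#2 bne  r4, r0, L10 ; 0/3/1/7/15/5/12 ; →target
#3 slt  r3, r5, r4 ; 0/3/1/1/15/5/12
#10 andi  r1, r2, 5 ; 0/1/1/1/15/5/12
#11 xori  r1, r5, 12 ; 0/9/1/1/15/5/12
#12 sub  r5, r1, r4 ; 0/9/1/1/15/65530/12

1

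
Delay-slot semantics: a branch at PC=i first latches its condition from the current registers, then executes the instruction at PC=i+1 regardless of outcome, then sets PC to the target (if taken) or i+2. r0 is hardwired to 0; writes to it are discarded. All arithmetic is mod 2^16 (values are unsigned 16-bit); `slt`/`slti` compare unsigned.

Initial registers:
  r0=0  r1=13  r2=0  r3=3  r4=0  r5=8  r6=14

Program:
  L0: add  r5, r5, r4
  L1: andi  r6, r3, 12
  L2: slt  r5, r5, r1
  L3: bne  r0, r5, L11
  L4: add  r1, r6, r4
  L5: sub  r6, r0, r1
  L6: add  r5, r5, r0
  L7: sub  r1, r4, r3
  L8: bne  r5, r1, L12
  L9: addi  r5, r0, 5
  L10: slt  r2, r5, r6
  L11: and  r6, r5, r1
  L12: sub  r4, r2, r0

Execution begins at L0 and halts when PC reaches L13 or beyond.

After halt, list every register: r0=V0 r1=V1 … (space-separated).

r0=0 r1=0 r2=0 r3=3 r4=0 r5=1 r6=0

#0 add  r5, r5, r4 ; 0/13/0/3/0/8/14
#1 andi  r6, r3, 12 ; 0/13/0/3/0/8/0
#2 slt  r5, r5, r1 ; 0/13/0/3/0/1/0
#3 bne  r0, r5, L11 ; 0/13/0/3/0/1/0 ; →target
#4 add  r1, r6, r4 ; 0/0/0/3/0/1/0
#11 and  r6, r5, r1 ; 0/0/0/3/0/1/0
#12 sub  r4, r2, r0 ; 0/0/0/3/0/1/0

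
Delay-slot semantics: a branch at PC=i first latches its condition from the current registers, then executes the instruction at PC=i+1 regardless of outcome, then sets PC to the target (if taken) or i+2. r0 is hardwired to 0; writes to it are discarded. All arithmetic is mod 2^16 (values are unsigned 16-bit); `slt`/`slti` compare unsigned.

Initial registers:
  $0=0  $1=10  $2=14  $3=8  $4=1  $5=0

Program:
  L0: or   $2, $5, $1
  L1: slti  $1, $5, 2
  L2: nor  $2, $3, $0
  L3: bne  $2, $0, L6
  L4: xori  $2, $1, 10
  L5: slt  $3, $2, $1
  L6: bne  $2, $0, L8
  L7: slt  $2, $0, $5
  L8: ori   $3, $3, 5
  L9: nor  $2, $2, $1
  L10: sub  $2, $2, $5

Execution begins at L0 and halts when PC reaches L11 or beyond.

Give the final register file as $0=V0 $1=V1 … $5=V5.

$0=0 $1=1 $2=65534 $3=13 $4=1 $5=0

PC=0  or   $2, $5, $1        | $0=0 $1=10 $2=10 $3=8 $4=1 $5=0
PC=1  slti  $1, $5, 2        | $0=0 $1=1 $2=10 $3=8 $4=1 $5=0
PC=2  nor  $2, $3, $0        | $0=0 $1=1 $2=65527 $3=8 $4=1 $5=0
PC=3  bne  $2, $0, L6        | $0=0 $1=1 $2=65527 $3=8 $4=1 $5=0  [TAKEN]
PC=4  xori  $2, $1, 10       | $0=0 $1=1 $2=11 $3=8 $4=1 $5=0
PC=6  bne  $2, $0, L8        | $0=0 $1=1 $2=11 $3=8 $4=1 $5=0  [TAKEN]
PC=7  slt  $2, $0, $5        | $0=0 $1=1 $2=0 $3=8 $4=1 $5=0
PC=8  ori   $3, $3, 5        | $0=0 $1=1 $2=0 $3=13 $4=1 $5=0
PC=9  nor  $2, $2, $1        | $0=0 $1=1 $2=65534 $3=13 $4=1 $5=0
PC=10 sub  $2, $2, $5        | $0=0 $1=1 $2=65534 $3=13 $4=1 $5=0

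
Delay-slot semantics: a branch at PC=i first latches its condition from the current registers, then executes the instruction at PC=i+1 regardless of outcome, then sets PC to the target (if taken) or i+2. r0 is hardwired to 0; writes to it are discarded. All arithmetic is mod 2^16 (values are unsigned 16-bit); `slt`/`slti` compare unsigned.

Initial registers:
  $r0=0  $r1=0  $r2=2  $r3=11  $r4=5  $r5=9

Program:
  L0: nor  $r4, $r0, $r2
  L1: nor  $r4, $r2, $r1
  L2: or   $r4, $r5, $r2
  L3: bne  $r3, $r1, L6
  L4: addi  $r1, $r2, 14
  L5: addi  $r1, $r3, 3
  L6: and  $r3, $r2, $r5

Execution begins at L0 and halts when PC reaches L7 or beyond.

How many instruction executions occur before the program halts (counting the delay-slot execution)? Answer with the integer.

6

[0] nor  $r4, $r0, $r2  →  {$r0:0, $r1:0, $r2:2, $r3:11, $r4:65533, $r5:9}
[1] nor  $r4, $r2, $r1  →  {$r0:0, $r1:0, $r2:2, $r3:11, $r4:65533, $r5:9}
[2] or   $r4, $r5, $r2  →  {$r0:0, $r1:0, $r2:2, $r3:11, $r4:11, $r5:9}
[3] bne  $r3, $r1, L6  →  {$r0:0, $r1:0, $r2:2, $r3:11, $r4:11, $r5:9}  ⟨branch taken⟩
[4] addi  $r1, $r2, 14  →  {$r0:0, $r1:16, $r2:2, $r3:11, $r4:11, $r5:9}
[6] and  $r3, $r2, $r5  →  {$r0:0, $r1:16, $r2:2, $r3:0, $r4:11, $r5:9}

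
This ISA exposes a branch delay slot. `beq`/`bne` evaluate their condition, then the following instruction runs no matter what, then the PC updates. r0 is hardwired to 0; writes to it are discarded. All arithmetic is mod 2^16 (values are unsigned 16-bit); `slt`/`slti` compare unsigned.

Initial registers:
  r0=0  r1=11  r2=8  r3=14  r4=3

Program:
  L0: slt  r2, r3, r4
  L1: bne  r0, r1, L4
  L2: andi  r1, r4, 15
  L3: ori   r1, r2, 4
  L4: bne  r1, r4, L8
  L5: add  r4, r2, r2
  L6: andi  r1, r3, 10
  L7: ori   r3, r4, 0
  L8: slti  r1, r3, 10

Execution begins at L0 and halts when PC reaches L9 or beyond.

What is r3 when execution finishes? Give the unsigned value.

0

#0 slt  r2, r3, r4 ; 0/11/0/14/3
#1 bne  r0, r1, L4 ; 0/11/0/14/3 ; →target
#2 andi  r1, r4, 15 ; 0/3/0/14/3
#4 bne  r1, r4, L8 ; 0/3/0/14/3 ; →fallthru
#5 add  r4, r2, r2 ; 0/3/0/14/0
#6 andi  r1, r3, 10 ; 0/10/0/14/0
#7 ori   r3, r4, 0 ; 0/10/0/0/0
#8 slti  r1, r3, 10 ; 0/1/0/0/0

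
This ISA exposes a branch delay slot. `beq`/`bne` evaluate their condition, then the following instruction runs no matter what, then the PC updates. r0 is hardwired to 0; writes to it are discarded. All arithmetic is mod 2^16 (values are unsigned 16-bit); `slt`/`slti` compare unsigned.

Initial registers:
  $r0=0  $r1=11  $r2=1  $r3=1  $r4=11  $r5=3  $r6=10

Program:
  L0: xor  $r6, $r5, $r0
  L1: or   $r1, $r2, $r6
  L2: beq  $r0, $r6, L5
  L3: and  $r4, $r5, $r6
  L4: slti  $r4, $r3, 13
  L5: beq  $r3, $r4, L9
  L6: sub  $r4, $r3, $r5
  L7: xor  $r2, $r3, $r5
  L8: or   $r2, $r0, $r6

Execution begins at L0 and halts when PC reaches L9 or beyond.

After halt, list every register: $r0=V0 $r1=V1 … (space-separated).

$r0=0 $r1=3 $r2=1 $r3=1 $r4=65534 $r5=3 $r6=3

  step pc=0: xor  $r6, $r5, $r0  regs=(0,11,1,1,11,3,3)
  step pc=1: or   $r1, $r2, $r6  regs=(0,3,1,1,11,3,3)
  step pc=2: beq  $r0, $r6, L5  cond=F  regs=(0,3,1,1,11,3,3)
  step pc=3: and  $r4, $r5, $r6  regs=(0,3,1,1,3,3,3)
  step pc=4: slti  $r4, $r3, 13  regs=(0,3,1,1,1,3,3)
  step pc=5: beq  $r3, $r4, L9  cond=T  regs=(0,3,1,1,1,3,3)
  step pc=6: sub  $r4, $r3, $r5  regs=(0,3,1,1,65534,3,3)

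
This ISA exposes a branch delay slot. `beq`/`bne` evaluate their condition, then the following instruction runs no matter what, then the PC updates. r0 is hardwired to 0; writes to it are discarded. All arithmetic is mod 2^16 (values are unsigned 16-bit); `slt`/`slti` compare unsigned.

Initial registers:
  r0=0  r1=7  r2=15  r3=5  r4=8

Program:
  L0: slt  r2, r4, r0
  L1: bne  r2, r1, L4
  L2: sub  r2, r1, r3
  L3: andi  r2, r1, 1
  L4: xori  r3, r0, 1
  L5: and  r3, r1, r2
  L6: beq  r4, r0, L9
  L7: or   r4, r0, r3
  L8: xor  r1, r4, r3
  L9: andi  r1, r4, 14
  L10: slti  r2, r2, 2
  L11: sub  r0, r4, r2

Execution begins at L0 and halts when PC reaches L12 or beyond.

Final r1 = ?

2

  step pc=0: slt  r2, r4, r0  regs=(0,7,0,5,8)
  step pc=1: bne  r2, r1, L4  cond=T  regs=(0,7,0,5,8)
  step pc=2: sub  r2, r1, r3  regs=(0,7,2,5,8)
  step pc=4: xori  r3, r0, 1  regs=(0,7,2,1,8)
  step pc=5: and  r3, r1, r2  regs=(0,7,2,2,8)
  step pc=6: beq  r4, r0, L9  cond=F  regs=(0,7,2,2,8)
  step pc=7: or   r4, r0, r3  regs=(0,7,2,2,2)
  step pc=8: xor  r1, r4, r3  regs=(0,0,2,2,2)
  step pc=9: andi  r1, r4, 14  regs=(0,2,2,2,2)
  step pc=10: slti  r2, r2, 2  regs=(0,2,0,2,2)
  step pc=11: sub  r0, r4, r2  regs=(0,2,0,2,2)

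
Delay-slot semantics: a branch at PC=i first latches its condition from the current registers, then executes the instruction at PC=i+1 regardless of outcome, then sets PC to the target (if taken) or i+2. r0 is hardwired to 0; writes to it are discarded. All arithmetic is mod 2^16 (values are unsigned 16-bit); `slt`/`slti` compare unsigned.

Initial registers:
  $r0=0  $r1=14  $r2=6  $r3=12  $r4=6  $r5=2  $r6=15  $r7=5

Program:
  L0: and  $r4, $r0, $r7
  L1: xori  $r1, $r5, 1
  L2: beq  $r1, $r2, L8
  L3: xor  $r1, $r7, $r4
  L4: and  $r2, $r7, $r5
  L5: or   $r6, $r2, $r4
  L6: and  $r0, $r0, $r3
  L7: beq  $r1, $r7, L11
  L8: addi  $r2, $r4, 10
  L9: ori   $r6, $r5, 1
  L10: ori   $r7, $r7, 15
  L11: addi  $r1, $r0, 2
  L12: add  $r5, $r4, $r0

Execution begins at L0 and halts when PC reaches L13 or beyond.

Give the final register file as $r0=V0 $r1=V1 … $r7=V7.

PC=0  and  $r4, $r0, $r7     | $r0=0 $r1=14 $r2=6 $r3=12 $r4=0 $r5=2 $r6=15 $r7=5
PC=1  xori  $r1, $r5, 1      | $r0=0 $r1=3 $r2=6 $r3=12 $r4=0 $r5=2 $r6=15 $r7=5
PC=2  beq  $r1, $r2, L8      | $r0=0 $r1=3 $r2=6 $r3=12 $r4=0 $r5=2 $r6=15 $r7=5  [not taken]
PC=3  xor  $r1, $r7, $r4     | $r0=0 $r1=5 $r2=6 $r3=12 $r4=0 $r5=2 $r6=15 $r7=5
PC=4  and  $r2, $r7, $r5     | $r0=0 $r1=5 $r2=0 $r3=12 $r4=0 $r5=2 $r6=15 $r7=5
PC=5  or   $r6, $r2, $r4     | $r0=0 $r1=5 $r2=0 $r3=12 $r4=0 $r5=2 $r6=0 $r7=5
PC=6  and  $r0, $r0, $r3     | $r0=0 $r1=5 $r2=0 $r3=12 $r4=0 $r5=2 $r6=0 $r7=5
PC=7  beq  $r1, $r7, L11     | $r0=0 $r1=5 $r2=0 $r3=12 $r4=0 $r5=2 $r6=0 $r7=5  [TAKEN]
PC=8  addi  $r2, $r4, 10     | $r0=0 $r1=5 $r2=10 $r3=12 $r4=0 $r5=2 $r6=0 $r7=5
PC=11 addi  $r1, $r0, 2      | $r0=0 $r1=2 $r2=10 $r3=12 $r4=0 $r5=2 $r6=0 $r7=5
PC=12 add  $r5, $r4, $r0     | $r0=0 $r1=2 $r2=10 $r3=12 $r4=0 $r5=0 $r6=0 $r7=5

$r0=0 $r1=2 $r2=10 $r3=12 $r4=0 $r5=0 $r6=0 $r7=5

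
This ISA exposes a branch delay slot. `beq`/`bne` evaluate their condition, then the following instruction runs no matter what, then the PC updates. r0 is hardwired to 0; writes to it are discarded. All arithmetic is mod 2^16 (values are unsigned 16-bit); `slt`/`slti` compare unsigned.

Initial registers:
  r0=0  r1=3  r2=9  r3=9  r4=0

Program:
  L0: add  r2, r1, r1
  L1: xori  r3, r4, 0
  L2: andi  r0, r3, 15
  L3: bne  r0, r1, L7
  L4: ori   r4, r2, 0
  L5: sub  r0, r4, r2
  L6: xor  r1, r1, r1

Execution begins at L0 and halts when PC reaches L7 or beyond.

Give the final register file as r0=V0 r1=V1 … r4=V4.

#0 add  r2, r1, r1 ; 0/3/6/9/0
#1 xori  r3, r4, 0 ; 0/3/6/0/0
#2 andi  r0, r3, 15 ; 0/3/6/0/0
#3 bne  r0, r1, L7 ; 0/3/6/0/0 ; →target
#4 ori   r4, r2, 0 ; 0/3/6/0/6

r0=0 r1=3 r2=6 r3=0 r4=6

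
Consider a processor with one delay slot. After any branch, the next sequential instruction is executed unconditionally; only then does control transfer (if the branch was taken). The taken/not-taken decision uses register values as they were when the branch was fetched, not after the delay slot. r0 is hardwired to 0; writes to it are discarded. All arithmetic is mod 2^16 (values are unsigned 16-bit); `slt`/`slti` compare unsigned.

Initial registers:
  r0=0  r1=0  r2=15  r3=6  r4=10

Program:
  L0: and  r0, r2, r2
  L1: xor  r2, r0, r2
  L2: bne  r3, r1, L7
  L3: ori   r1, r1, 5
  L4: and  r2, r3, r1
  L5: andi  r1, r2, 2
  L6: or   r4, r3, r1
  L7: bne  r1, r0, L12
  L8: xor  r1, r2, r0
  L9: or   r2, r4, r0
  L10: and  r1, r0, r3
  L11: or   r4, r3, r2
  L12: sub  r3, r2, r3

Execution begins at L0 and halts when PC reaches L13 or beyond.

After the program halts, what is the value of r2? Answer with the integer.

  step pc=0: and  r0, r2, r2  regs=(0,0,15,6,10)
  step pc=1: xor  r2, r0, r2  regs=(0,0,15,6,10)
  step pc=2: bne  r3, r1, L7  cond=T  regs=(0,0,15,6,10)
  step pc=3: ori   r1, r1, 5  regs=(0,5,15,6,10)
  step pc=7: bne  r1, r0, L12  cond=T  regs=(0,5,15,6,10)
  step pc=8: xor  r1, r2, r0  regs=(0,15,15,6,10)
  step pc=12: sub  r3, r2, r3  regs=(0,15,15,9,10)

15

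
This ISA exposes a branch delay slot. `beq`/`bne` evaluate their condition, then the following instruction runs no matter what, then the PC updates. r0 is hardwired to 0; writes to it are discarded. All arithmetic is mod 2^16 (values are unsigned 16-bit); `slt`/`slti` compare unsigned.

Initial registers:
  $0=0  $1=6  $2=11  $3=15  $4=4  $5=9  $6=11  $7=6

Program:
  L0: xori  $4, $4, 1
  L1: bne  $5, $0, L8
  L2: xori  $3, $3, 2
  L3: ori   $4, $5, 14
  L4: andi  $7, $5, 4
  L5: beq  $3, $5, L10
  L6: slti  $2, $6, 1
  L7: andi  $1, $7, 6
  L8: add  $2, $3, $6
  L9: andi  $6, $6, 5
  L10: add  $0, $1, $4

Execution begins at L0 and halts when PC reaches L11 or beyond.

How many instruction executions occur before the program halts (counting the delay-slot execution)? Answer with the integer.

6

  step pc=0: xori  $4, $4, 1  regs=(0,6,11,15,5,9,11,6)
  step pc=1: bne  $5, $0, L8  cond=T  regs=(0,6,11,15,5,9,11,6)
  step pc=2: xori  $3, $3, 2  regs=(0,6,11,13,5,9,11,6)
  step pc=8: add  $2, $3, $6  regs=(0,6,24,13,5,9,11,6)
  step pc=9: andi  $6, $6, 5  regs=(0,6,24,13,5,9,1,6)
  step pc=10: add  $0, $1, $4  regs=(0,6,24,13,5,9,1,6)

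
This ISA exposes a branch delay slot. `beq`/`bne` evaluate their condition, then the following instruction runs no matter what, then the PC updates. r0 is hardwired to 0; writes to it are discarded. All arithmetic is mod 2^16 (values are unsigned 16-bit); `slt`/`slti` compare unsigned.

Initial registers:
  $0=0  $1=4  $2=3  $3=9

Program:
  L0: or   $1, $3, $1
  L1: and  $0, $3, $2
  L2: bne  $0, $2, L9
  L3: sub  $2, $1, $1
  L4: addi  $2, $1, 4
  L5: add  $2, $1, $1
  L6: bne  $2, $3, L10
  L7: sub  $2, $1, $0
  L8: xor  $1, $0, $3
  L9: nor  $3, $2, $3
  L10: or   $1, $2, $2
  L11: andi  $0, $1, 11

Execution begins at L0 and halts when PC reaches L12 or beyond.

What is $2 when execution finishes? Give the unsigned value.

0

PC=0  or   $1, $3, $1        | $0=0 $1=13 $2=3 $3=9
PC=1  and  $0, $3, $2        | $0=0 $1=13 $2=3 $3=9
PC=2  bne  $0, $2, L9        | $0=0 $1=13 $2=3 $3=9  [TAKEN]
PC=3  sub  $2, $1, $1        | $0=0 $1=13 $2=0 $3=9
PC=9  nor  $3, $2, $3        | $0=0 $1=13 $2=0 $3=65526
PC=10 or   $1, $2, $2        | $0=0 $1=0 $2=0 $3=65526
PC=11 andi  $0, $1, 11       | $0=0 $1=0 $2=0 $3=65526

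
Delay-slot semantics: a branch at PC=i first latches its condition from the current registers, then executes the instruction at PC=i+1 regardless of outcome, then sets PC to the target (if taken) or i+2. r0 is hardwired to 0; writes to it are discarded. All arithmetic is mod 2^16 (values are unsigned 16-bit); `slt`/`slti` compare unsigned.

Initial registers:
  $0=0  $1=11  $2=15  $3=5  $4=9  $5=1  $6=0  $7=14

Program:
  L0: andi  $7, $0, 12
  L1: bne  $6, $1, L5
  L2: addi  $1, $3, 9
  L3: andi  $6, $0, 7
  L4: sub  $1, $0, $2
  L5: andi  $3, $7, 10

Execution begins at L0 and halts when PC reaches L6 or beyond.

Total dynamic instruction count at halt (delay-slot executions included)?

[0] andi  $7, $0, 12  →  {$0:0, $1:11, $2:15, $3:5, $4:9, $5:1, $6:0, $7:0}
[1] bne  $6, $1, L5  →  {$0:0, $1:11, $2:15, $3:5, $4:9, $5:1, $6:0, $7:0}  ⟨branch taken⟩
[2] addi  $1, $3, 9  →  {$0:0, $1:14, $2:15, $3:5, $4:9, $5:1, $6:0, $7:0}
[5] andi  $3, $7, 10  →  {$0:0, $1:14, $2:15, $3:0, $4:9, $5:1, $6:0, $7:0}

4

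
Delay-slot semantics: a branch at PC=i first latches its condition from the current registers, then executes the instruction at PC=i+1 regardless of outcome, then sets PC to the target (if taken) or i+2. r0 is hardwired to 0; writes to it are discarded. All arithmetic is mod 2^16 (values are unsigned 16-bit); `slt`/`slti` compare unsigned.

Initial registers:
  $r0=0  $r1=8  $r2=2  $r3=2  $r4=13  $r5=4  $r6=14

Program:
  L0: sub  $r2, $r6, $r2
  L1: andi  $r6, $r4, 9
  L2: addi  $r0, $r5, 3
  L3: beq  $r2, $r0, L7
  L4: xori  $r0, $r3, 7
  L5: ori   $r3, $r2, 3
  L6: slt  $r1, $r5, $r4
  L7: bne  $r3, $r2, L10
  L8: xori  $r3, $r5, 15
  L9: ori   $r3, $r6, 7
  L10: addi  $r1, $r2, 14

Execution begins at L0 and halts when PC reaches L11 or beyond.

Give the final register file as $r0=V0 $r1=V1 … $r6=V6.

$r0=0 $r1=26 $r2=12 $r3=11 $r4=13 $r5=4 $r6=9

PC=0  sub  $r2, $r6, $r2     | $r0=0 $r1=8 $r2=12 $r3=2 $r4=13 $r5=4 $r6=14
PC=1  andi  $r6, $r4, 9      | $r0=0 $r1=8 $r2=12 $r3=2 $r4=13 $r5=4 $r6=9
PC=2  addi  $r0, $r5, 3      | $r0=0 $r1=8 $r2=12 $r3=2 $r4=13 $r5=4 $r6=9
PC=3  beq  $r2, $r0, L7      | $r0=0 $r1=8 $r2=12 $r3=2 $r4=13 $r5=4 $r6=9  [not taken]
PC=4  xori  $r0, $r3, 7      | $r0=0 $r1=8 $r2=12 $r3=2 $r4=13 $r5=4 $r6=9
PC=5  ori   $r3, $r2, 3      | $r0=0 $r1=8 $r2=12 $r3=15 $r4=13 $r5=4 $r6=9
PC=6  slt  $r1, $r5, $r4     | $r0=0 $r1=1 $r2=12 $r3=15 $r4=13 $r5=4 $r6=9
PC=7  bne  $r3, $r2, L10     | $r0=0 $r1=1 $r2=12 $r3=15 $r4=13 $r5=4 $r6=9  [TAKEN]
PC=8  xori  $r3, $r5, 15     | $r0=0 $r1=1 $r2=12 $r3=11 $r4=13 $r5=4 $r6=9
PC=10 addi  $r1, $r2, 14     | $r0=0 $r1=26 $r2=12 $r3=11 $r4=13 $r5=4 $r6=9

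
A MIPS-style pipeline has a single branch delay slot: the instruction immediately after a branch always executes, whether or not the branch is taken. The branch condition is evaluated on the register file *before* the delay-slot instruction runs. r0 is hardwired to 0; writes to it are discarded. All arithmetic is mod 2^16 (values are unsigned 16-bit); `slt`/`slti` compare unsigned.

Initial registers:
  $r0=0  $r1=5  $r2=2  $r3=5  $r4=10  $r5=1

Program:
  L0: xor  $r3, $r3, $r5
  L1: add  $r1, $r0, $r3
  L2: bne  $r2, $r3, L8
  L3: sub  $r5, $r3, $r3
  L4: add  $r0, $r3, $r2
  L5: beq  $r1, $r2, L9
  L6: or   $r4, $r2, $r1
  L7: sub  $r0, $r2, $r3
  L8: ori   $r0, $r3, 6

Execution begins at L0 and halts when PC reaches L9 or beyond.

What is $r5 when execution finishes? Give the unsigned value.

[0] xor  $r3, $r3, $r5  →  {$r0:0, $r1:5, $r2:2, $r3:4, $r4:10, $r5:1}
[1] add  $r1, $r0, $r3  →  {$r0:0, $r1:4, $r2:2, $r3:4, $r4:10, $r5:1}
[2] bne  $r2, $r3, L8  →  {$r0:0, $r1:4, $r2:2, $r3:4, $r4:10, $r5:1}  ⟨branch taken⟩
[3] sub  $r5, $r3, $r3  →  {$r0:0, $r1:4, $r2:2, $r3:4, $r4:10, $r5:0}
[8] ori   $r0, $r3, 6  →  {$r0:0, $r1:4, $r2:2, $r3:4, $r4:10, $r5:0}

0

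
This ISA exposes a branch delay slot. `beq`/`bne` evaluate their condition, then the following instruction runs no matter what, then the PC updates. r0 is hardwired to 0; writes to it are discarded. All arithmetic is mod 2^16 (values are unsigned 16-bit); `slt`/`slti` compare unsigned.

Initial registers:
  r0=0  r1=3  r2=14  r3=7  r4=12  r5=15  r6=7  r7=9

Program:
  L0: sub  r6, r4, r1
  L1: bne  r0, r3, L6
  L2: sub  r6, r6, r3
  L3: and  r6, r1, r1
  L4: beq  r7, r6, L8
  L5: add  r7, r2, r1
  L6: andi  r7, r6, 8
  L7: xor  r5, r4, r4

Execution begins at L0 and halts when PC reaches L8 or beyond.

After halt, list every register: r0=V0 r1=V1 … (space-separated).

r0=0 r1=3 r2=14 r3=7 r4=12 r5=0 r6=2 r7=0

#0 sub  r6, r4, r1 ; 0/3/14/7/12/15/9/9
#1 bne  r0, r3, L6 ; 0/3/14/7/12/15/9/9 ; →target
#2 sub  r6, r6, r3 ; 0/3/14/7/12/15/2/9
#6 andi  r7, r6, 8 ; 0/3/14/7/12/15/2/0
#7 xor  r5, r4, r4 ; 0/3/14/7/12/0/2/0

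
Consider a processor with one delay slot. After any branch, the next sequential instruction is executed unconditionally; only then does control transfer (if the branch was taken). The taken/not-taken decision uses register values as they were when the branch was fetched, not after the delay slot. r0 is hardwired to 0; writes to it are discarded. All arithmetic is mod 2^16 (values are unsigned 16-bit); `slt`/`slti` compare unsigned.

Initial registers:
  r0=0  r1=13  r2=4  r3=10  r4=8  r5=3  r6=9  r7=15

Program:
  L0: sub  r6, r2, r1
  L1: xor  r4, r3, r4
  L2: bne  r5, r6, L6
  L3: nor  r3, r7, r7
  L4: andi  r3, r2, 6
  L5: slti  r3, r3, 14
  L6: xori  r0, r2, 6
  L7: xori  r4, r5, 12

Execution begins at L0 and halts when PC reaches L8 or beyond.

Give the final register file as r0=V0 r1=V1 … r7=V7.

r0=0 r1=13 r2=4 r3=65520 r4=15 r5=3 r6=65527 r7=15

PC=0  sub  r6, r2, r1        | r0=0 r1=13 r2=4 r3=10 r4=8 r5=3 r6=65527 r7=15
PC=1  xor  r4, r3, r4        | r0=0 r1=13 r2=4 r3=10 r4=2 r5=3 r6=65527 r7=15
PC=2  bne  r5, r6, L6        | r0=0 r1=13 r2=4 r3=10 r4=2 r5=3 r6=65527 r7=15  [TAKEN]
PC=3  nor  r3, r7, r7        | r0=0 r1=13 r2=4 r3=65520 r4=2 r5=3 r6=65527 r7=15
PC=6  xori  r0, r2, 6        | r0=0 r1=13 r2=4 r3=65520 r4=2 r5=3 r6=65527 r7=15
PC=7  xori  r4, r5, 12       | r0=0 r1=13 r2=4 r3=65520 r4=15 r5=3 r6=65527 r7=15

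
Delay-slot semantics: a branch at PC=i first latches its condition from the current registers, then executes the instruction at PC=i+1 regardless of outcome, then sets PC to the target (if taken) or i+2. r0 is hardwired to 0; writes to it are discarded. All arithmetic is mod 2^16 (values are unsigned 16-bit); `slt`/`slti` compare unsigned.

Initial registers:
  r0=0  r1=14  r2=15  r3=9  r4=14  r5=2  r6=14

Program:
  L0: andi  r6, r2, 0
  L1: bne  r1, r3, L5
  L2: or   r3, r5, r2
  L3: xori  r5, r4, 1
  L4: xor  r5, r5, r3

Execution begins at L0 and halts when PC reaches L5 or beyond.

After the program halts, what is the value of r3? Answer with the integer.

  step pc=0: andi  r6, r2, 0  regs=(0,14,15,9,14,2,0)
  step pc=1: bne  r1, r3, L5  cond=T  regs=(0,14,15,9,14,2,0)
  step pc=2: or   r3, r5, r2  regs=(0,14,15,15,14,2,0)

15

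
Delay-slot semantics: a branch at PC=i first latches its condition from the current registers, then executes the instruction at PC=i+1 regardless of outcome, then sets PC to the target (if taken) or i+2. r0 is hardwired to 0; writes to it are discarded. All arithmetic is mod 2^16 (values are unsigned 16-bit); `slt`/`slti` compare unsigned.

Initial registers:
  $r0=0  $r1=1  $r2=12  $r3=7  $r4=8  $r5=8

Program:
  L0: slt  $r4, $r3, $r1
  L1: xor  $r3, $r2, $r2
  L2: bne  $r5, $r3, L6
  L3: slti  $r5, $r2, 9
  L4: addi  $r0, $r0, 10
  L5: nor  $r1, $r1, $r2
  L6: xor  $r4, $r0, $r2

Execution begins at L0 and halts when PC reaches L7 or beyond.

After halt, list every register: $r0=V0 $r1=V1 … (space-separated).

$r0=0 $r1=1 $r2=12 $r3=0 $r4=12 $r5=0

PC=0  slt  $r4, $r3, $r1     | $r0=0 $r1=1 $r2=12 $r3=7 $r4=0 $r5=8
PC=1  xor  $r3, $r2, $r2     | $r0=0 $r1=1 $r2=12 $r3=0 $r4=0 $r5=8
PC=2  bne  $r5, $r3, L6      | $r0=0 $r1=1 $r2=12 $r3=0 $r4=0 $r5=8  [TAKEN]
PC=3  slti  $r5, $r2, 9      | $r0=0 $r1=1 $r2=12 $r3=0 $r4=0 $r5=0
PC=6  xor  $r4, $r0, $r2     | $r0=0 $r1=1 $r2=12 $r3=0 $r4=12 $r5=0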